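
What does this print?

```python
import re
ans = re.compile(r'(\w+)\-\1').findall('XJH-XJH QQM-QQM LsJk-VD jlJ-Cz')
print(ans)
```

['XJH', 'QQM']

A backreference is literal: `\1` must see the identical characters the first group matched.
Scanning left to right: at [0:7] match 'XJH-XJH', group 1 = 'XJH'; at [8:15] match 'QQM-QQM', group 1 = 'QQM'.
With a single group, `findall` returns only what that group captured — 2 items.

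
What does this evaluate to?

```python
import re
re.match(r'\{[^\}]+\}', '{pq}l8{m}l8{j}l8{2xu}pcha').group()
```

'{pq}'

`re.match` only tries the pattern at the start of the string.
The match spans [0:4] → '{pq}'.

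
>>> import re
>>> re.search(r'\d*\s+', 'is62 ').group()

Pattern: zero or more of a digit; then one or more of whitespace.
`re.search` scans for the first position where the pattern succeeds.
The match spans [2:5] → '62 '.

'62 '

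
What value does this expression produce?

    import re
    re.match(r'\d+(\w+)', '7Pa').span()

(0, 3)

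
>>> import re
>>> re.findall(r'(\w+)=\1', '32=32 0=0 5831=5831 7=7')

`\1` is not a pattern — it's the concrete string captured by group 1, re-applied verbatim.
Scanning left to right: at [0:5] match '32=32', group 1 = '32'; at [6:9] match '0=0', group 1 = '0'; at [10:19] match '5831=5831', group 1 = '5831'; at [20:23] match '7=7', group 1 = '7'.
One capturing group, so `findall` returns just the captured substring from each match — 4 in all.

['32', '0', '5831', '7']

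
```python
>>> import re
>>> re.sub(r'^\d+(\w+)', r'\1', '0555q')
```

The pattern matches anchored at the start of the string; then one or more of a digit; then one or more of a word character (captured).
`\1` in the replacement pulls in group 1's text for each match.

'q'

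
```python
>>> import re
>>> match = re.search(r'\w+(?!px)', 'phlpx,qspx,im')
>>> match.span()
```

(0, 5)

The negative lookaround is zero-width — it rules out positions where the adjacent text would match, without consuming anything.
Unlike `match`, `search` isn't anchored — it looks for the pattern anywhere in the string.
The match spans [0:5] → 'phlpx'.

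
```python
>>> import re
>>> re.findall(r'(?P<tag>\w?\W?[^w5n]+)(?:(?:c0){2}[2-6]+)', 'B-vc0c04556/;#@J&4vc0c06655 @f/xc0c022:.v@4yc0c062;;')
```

['B-v', '/;#@J&4v', ' @f/xc0c022:.v@4y']

With a single group, `findall` returns only what that group captured — 3 items.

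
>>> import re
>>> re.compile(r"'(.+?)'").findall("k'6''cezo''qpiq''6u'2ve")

Matches: at [1:4] match "'6'", group 1 = '6'; at [4:10] match "'cezo'", group 1 = 'cezo'; at [10:16] match "'qpiq'", group 1 = 'qpiq'; at [16:20] match "'6u'", group 1 = '6u'.
One capturing group, so `findall` returns just the captured substring from each match — 4 in all.

['6', 'cezo', 'qpiq', '6u']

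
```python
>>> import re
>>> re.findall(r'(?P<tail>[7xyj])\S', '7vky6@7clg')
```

['7', 'y', '7']

Because there's exactly one group, `findall` drops the full match and keeps group 1 from each hit.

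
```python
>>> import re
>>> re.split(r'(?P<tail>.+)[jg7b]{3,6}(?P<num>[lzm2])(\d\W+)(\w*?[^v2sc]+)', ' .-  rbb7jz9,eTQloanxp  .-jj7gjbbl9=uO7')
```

This matches one or more of any character (captured as 'tail'); then 3 to 6 of one of [jg7b]; then one of [lzm2] (captured as 'num'); then a digit, then one or more of a non-word character (captured); then zero or more of a word character (lazy), then one or more of any character except [v2sc] (captured).
Matches to split on: at [0:39] → ' .-  rbb7jz9,eTQloanxp  .-jj7gjbbl9=uO7'.
With a capturing group present, the delimiter's captured portion is kept in the result list.

['', ' .-  rbb7jz9,eTQloanxp  .-jj7g', 'l', '9=', 'uO7', '']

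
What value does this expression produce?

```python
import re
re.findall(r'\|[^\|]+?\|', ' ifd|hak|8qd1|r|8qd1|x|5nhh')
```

['|hak|', '|r|', '|x|']

Matches: at [4:9] → '|hak|'; at [13:16] → '|r|'; at [20:23] → '|x|'.
`findall` yields the raw match text (3 of them) because the pattern has no groups.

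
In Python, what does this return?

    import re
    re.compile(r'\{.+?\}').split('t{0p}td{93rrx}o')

['t', 'td', 'o']

Lazy quantifiers expand one character at a time until the remainder of the pattern can match.
The string is cut at each match, leaving 3 pieces.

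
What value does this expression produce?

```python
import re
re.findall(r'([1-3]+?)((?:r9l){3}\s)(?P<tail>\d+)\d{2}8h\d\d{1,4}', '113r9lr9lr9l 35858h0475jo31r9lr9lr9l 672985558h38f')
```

With 3 capturing groups, `findall` returns a 3-tuple per match.

[('113', 'r9lr9lr9l ', '35'), ('31', 'r9lr9lr9l ', '672985')]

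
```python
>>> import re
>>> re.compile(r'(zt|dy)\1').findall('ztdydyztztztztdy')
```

['dy', 'zt', 'zt']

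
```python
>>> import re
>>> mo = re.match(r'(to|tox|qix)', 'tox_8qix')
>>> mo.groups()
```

The match spans [0:2] → 'to'.
Captured: group 1 = 'to'.

('to',)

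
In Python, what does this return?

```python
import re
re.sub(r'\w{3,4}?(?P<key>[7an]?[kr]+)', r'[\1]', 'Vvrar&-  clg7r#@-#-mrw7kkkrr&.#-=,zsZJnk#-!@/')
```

'[ar]&-  [7r]#@-#-[7kkkrr]&.#-=,[nk]#-!@/'

This matches 3 to 4 of a word character (lazy); then optionally one of [7an], then one or more of one of [kr] (captured as 'key').
The `?` after the quantifier makes it lazy — it takes as little as possible before letting the rest of the pattern try.
Matches: at [0:5] → 'Vvrar'; at [9:14] → 'clg7r'; at [19:28] → 'mrw7kkkrr'; at [34:40] → 'zsZJnk'.
The replacement refers to a captured group, so each match is rewritten using its own captured text.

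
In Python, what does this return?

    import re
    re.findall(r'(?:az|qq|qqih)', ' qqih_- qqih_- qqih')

['qq', 'qq', 'qq']

Branches in `(...|...)` are attempted left-to-right; the first branch that allows the whole pattern to succeed is taken.
Matches: at [1:3] → 'qq'; at [8:10] → 'qq'; at [15:17] → 'qq'.
No capturing groups, so `findall` returns the 3 full match strings.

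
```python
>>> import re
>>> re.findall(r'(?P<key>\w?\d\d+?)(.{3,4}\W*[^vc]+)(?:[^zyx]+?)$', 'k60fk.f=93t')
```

[('k60', 'fk.f=93')]

Multiple groups make `findall` return tuples — one 2-tuple for the one match.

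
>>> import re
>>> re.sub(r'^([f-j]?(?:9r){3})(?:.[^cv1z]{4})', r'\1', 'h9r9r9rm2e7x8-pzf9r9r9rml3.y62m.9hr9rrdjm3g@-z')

'h9r9r9r8-pzf9r9r9rml3.y62m.9hr9rrdjm3g@-z'

The pattern matches anchored at the start of the string; then optionally a character in [f-j], then the literal '9r' repeated 3 times (captured); then any character, then exactly 4 of any character except [cv1z] (non-capturing group).
Matches: at [0:12] → 'h9r9r9rm2e7x'.
`\1` in the replacement pulls in group 1's text for each match.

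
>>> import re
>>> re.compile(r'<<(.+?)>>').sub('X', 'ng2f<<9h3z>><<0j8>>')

'ng2fXX'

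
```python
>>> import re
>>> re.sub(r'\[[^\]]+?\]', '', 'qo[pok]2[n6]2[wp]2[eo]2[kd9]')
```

'qo2222'

Matches: at [2:7] → '[pok]'; at [8:12] → '[n6]'; at [13:17] → '[wp]'; at [18:22] → '[eo]'; at [23:28] → '[kd9]'.
Each match is replaced by ''.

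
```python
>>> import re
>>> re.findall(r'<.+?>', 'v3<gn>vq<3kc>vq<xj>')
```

['<gn>', '<3kc>', '<xj>']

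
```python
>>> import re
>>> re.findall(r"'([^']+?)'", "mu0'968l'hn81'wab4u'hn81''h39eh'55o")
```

['968l', 'wab4u', 'h39eh']

Matches: at [3:9] match "'968l'", group 1 = '968l'; at [13:20] match "'wab4u'", group 1 = 'wab4u'; at [25:32] match "'h39eh'", group 1 = 'h39eh'.
With a single group, `findall` returns only what that group captured — 3 items.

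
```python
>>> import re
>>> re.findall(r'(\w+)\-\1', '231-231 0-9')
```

`\1` is not a pattern — it's the concrete string captured by group 1, re-applied verbatim.
Because there's exactly one group, `findall` drops the full match and keeps group 1 from the one hit.

['231']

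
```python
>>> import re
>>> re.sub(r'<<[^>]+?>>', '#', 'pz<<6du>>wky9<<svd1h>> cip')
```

Matches: at [2:9] → '<<6du>>'; at [13:22] → '<<svd1h>>'.
Every occurrence is swapped for '#'.

'pz#wky9# cip'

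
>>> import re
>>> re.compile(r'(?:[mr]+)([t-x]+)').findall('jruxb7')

Pattern: one or more of one of [mr] (non-capturing group); then one or more of a character in [t-x] (captured).
Scanning left to right: at [1:4] match 'rux', group 1 = 'ux'.
With a single group, `findall` returns only what that group captured — 1 item.

['ux']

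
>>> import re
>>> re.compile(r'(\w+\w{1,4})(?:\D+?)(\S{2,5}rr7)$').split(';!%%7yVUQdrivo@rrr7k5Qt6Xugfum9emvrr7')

[';!%%7yVUQdrivo@', 'rrr7k5Qt6Xugfum9', 'mvrr7', '']

The pattern matches one or more of a word character, then 1 to 4 of a word character (captured); then one or more of a non-digit (lazy) (non-capturing group); then 2 to 5 of a non-whitespace character, then the literal 'rr7' (captured); then anchored at the end.
With a capturing group present, the delimiter's captured portion is kept in the result list.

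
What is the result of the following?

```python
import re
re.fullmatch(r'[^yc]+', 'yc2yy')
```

None

Pattern: one or more of any character except [yc].
`re.fullmatch` requires the pattern to consume the entire string.
Here the string isn't matched end-to-end, so the call returns None.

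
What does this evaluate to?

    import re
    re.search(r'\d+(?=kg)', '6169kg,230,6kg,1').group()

'6169'

The `(?=…)`/`(?<=…)` assertion just peeks at neighbouring text; it doesn't advance the match position.
The match spans [0:4] → '6169'.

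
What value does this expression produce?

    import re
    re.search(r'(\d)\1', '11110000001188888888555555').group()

A backreference is literal: `\1` must see the identical characters the first group matched.
`re.search` tries every starting position until one works.
The match spans [0:2] → '11'.
Captured: group 1 = '1'.

'11'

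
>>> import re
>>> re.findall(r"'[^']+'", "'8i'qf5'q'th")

Matches: at [0:4] → "'8i'"; at [7:10] → "'q'".
With no groups in the pattern, `findall` gives back each whole match — 2 here.

["'8i'", "'q'"]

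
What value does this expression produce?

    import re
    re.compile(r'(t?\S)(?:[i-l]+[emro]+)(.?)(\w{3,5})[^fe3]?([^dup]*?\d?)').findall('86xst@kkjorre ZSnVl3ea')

[('t@', ' ', 'ZSnVl', '3')]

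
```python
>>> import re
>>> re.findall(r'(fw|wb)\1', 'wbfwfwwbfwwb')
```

['fw']

`\1` has to match the exact text group 1 already captured.
Walking the string: at [2:6] match 'fwfw', group 1 = 'fw'.
With a single group, `findall` returns only what that group captured — 1 item.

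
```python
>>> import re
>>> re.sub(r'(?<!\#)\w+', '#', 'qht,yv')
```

The negative lookahead/lookbehind blocks any match where the forbidden context is present.
Matches: at [0:3] → 'qht'; at [4:6] → 'yv'.
Each match is replaced by '#'.

'#,#'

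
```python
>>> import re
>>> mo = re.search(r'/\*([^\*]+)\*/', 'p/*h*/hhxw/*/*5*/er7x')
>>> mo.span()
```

(1, 6)

The match spans [1:6] → '/*h*/'.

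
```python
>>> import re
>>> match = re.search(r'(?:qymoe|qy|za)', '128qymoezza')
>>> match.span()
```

(3, 8)

`|` is ordered: at each position the engine commits to the first alternative that works.
Unlike `match`, `search` isn't anchored — it looks for the pattern anywhere in the string.
The match spans [3:8] → 'qymoe'.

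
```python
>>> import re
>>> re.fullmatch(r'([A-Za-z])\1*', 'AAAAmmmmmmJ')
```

None

`\1` has to match the exact text group 1 already captured.
`fullmatch` succeeds only if the pattern covers the string from start to end.
Here the pattern can't cover the whole string, so the call returns None.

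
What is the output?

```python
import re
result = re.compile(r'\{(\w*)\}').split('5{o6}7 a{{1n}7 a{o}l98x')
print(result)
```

Matches to split on: at [1:5] → '{o6}'; at [9:13] → '{1n}'; at [16:19] → '{o}'.
Because the pattern has a capturing group, `split` also inserts each captured text between the pieces.

['5', 'o6', '7 a{', '1n', '7 a', 'o', 'l98x']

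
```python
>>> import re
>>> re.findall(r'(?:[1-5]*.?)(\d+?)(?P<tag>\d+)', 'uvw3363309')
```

[('3', '363309')]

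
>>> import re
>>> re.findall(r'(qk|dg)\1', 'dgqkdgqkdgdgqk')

['dg']

The backreference `\1` re-matches whatever the first group consumed, character for character.
`findall` collects group 1 from the one match (1 total).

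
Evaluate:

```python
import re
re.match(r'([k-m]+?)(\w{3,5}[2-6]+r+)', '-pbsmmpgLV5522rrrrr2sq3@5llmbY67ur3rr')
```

With `match`, the pattern is implicitly anchored at the beginning.
Here position 0 doesn't satisfy it, so the call returns None.

None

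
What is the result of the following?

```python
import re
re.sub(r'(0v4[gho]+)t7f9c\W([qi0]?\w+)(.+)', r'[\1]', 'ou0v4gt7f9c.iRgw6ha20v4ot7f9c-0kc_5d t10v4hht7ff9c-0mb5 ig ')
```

The replacement refers to a captured group, so each match is rewritten using its own captured text.

'ou[0v4g]'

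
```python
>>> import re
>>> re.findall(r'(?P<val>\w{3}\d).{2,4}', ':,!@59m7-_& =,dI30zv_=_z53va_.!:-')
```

Because there's exactly one group, `findall` drops the full match and keeps group 1 from each hit.

['59m7', 'dI30', '_z53']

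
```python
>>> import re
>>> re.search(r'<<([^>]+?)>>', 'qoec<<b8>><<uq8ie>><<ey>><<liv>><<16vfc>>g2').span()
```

Unlike `match`, `search` isn't anchored — it looks for the pattern anywhere in the string.
The match spans [4:10] → '<<b8>>'.
Captured: group 1 = 'b8'.

(4, 10)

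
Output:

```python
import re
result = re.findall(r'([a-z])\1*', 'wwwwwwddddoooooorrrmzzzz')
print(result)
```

['w', 'd', 'o', 'r', 'm', 'z']

The backreference `\1` re-matches whatever the first group consumed, character for character.
Scanning left to right: at [0:6] match 'wwwwww', group 1 = 'w'; at [6:10] match 'dddd', group 1 = 'd'; at [10:16] match 'oooooo', group 1 = 'o'; at [16:19] match 'rrr', group 1 = 'r'; at [19:20] match 'm', group 1 = 'm'; ….
Because there's exactly one group, `findall` drops the full match and keeps group 1 from each hit.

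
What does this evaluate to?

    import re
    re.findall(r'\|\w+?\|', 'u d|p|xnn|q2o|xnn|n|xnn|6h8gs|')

['|p|', '|q2o|', '|n|', '|6h8gs|']

Since nothing is captured, `findall` lists the 4 matched substrings directly.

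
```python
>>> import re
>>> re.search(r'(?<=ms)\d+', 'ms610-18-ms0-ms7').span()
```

The lookaround is zero-width — it requires the adjacent text to match without consuming it, so the asserted text isn't part of the match.
The match spans [2:5] → '610'.

(2, 5)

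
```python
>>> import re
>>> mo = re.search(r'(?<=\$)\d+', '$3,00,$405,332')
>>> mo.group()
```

The `(?=…)`/`(?<=…)` assertion just peeks at neighbouring text; it doesn't advance the match position.
`re.search` scans for the first position where the pattern succeeds.
The match spans [1:2] → '3'.

'3'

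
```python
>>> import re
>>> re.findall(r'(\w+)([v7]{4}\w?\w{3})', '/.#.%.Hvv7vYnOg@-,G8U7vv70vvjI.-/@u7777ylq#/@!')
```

[('H', 'vv7vYnOg'), ('G8U', '7vv70vvj'), ('u', '7777ylq')]

This matches one or more of a word character (captured); then exactly 4 of one of [v7], then optionally a word character, then exactly 3 of a word character (captured).
Matches: at [6:15] match 'Hvv7vYnOg', groups = ('H', 'vv7vYnOg'); at [18:29] match 'G8U7vv70vvj', groups = ('G8U', '7vv70vvj'); at [34:42] match 'u7777ylq', groups = ('u', '7777ylq').
Multiple groups make `findall` return tuples — one 2-tuple for each match.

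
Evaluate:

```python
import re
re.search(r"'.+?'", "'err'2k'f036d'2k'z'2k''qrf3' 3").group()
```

With the lazy modifier that quantifier settles for the fewest repetitions that let the rest of the pattern succeed (the atoms after it are unaffected and can still be greedy).
Unlike `match`, `search` isn't anchored — it looks for the pattern anywhere in the string.
The match spans [0:5] → "'err'".

"'err'"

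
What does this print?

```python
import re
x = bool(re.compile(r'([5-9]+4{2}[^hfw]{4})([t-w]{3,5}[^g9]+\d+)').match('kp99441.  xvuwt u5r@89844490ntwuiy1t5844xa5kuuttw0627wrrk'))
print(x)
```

With `match`, the pattern is implicitly anchored at the beginning.
Here the string doesn't start with a match, so the call returns None, and `bool(None)` is False.

False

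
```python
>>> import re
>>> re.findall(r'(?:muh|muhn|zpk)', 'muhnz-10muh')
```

['muh', 'muh']

Branches in `(...|...)` are attempted left-to-right; the first branch that allows the whole pattern to succeed is taken.
Scanning left to right: at [0:3] → 'muh'; at [8:11] → 'muh'.
No capturing groups, so `findall` returns the 2 full match strings.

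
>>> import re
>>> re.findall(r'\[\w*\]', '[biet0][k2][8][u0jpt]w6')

['[biet0]', '[k2]', '[8]', '[u0jpt]']

Walking the string: at [0:7] → '[biet0]'; at [7:11] → '[k2]'; at [11:14] → '[8]'; at [14:21] → '[u0jpt]'.
`findall` yields the raw match text (4 of them) because the pattern has no groups.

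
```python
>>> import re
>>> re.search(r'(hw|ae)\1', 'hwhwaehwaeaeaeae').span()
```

(0, 4)

A backreference is literal: `\1` must see the identical characters the first group matched.
`search` walks the string left to right and returns the first match it finds.
The match spans [0:4] → 'hwhw'.
Captured: group 1 = 'hw'.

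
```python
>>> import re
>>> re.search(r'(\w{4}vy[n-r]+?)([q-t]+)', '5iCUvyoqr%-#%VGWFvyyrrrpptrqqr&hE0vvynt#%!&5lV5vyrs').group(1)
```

The pattern matches exactly 4 of a word character, then the literal 'vy', then one or more of a character in [n-r] (lazy) (captured); then one or more of a character in [q-t] (captured).
A `+?`/`*?`/`{m,n}?` starts at its minimum and grows only as far as needed for what follows to match.
`search` walks the string left to right and returns the first match it finds.
The match spans [0:9] → '5iCUvyoqr'.
Captured: group 1 = '5iCUvyo', group 2 = 'qr'.

'5iCUvyo'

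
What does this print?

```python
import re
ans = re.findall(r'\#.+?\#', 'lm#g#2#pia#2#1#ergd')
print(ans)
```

Lazy quantifiers expand one character at a time until the remainder of the pattern can match.
Scanning left to right: at [2:5] → '#g#'; at [6:11] → '#pia#'; at [12:15] → '#1#'.
With no groups in the pattern, `findall` gives back each whole match — 3 here.

['#g#', '#pia#', '#1#']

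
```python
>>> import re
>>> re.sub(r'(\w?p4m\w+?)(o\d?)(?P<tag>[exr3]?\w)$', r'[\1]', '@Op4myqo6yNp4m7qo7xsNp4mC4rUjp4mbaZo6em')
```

The pattern matches optionally a word character, then the literal 'p4m', then one or more of a word character (lazy) (captured); then a literal 'o', then optionally a digit (captured); then optionally one of [exr3], then a word character (captured as 'tag'); then anchored at the end.
`\1` in the replacement pulls in group 1's text for each match.

'@[Op4myqo6yNp4m7qo7xsNp4mC4rUjp4mbaZ]'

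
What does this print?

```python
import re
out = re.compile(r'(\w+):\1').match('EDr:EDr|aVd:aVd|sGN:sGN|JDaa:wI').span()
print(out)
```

(0, 7)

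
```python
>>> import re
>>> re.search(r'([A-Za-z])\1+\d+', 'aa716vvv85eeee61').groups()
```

('a',)

`\1` has to match the exact text group 1 already captured.
`search` walks the string left to right and returns the first match it finds.
The match spans [0:5] → 'aa716'.
Captured: group 1 = 'a'.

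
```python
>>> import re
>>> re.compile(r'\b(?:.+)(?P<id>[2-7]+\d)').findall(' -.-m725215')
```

Pattern: a word boundary (`\b`, zero-width); then one or more of any character (non-capturing group); then one or more of a character in [2-7], then a digit (captured as 'id').
Walking the string: at [4:10] match 'm72521', group 1 = '21'.
Because there's exactly one group, `findall` drops the full match and keeps group 1 from the one hit.

['21']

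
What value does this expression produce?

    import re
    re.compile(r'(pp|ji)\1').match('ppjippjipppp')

None

With `match`, the pattern is implicitly anchored at the beginning.
Here the pattern fails at index 0, so the call returns None.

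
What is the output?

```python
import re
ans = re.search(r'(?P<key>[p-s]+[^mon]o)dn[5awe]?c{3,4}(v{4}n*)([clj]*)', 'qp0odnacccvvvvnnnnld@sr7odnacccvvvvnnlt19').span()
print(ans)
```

(0, 19)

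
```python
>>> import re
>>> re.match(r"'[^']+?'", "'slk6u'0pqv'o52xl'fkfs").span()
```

(0, 7)

`re.match` won't scan ahead — the pattern has to work from the very first character.
The match spans [0:7] → "'slk6u'".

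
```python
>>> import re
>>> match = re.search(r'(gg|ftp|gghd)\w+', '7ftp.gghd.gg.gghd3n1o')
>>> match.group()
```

The match spans [5:9] → 'gghd'.

'gghd'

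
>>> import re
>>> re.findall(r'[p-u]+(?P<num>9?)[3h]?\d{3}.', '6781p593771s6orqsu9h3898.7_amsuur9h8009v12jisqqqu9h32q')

Pattern: one or more of a character in [p-u]; then optionally a literal '9' (captured as 'num'); then optionally one of [3h], then exactly 3 of a digit, then any character.
Scanning left to right: at [4:9] match 'p5937', group 1 = ''; at [14:24] match 'rqsu9h3898', group 1 = '9'; at [29:39] match 'suur9h8009', group 1 = '9'.
`findall` collects group 1 from each match (3 total).

['', '9', '9']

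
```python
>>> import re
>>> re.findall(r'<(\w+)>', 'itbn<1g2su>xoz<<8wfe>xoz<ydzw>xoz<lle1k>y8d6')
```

['1g2su', '8wfe', 'ydzw', 'lle1k']

`findall` collects group 1 from each match (4 total).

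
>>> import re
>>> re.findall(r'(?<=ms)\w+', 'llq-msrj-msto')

['rj', 'to']

Because the assertion is zero-width, the text it checks is not consumed and won't appear in the result.
Walking the string: at [6:8] → 'rj'; at [11:13] → 'to'.
Since nothing is captured, `findall` lists the 2 matched substrings directly.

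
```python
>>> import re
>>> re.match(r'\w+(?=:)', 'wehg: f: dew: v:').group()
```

The positive lookaround only admits positions where the adjacent text matches; those characters stay outside the span.
`re.match` only tries the pattern at the start of the string.
The match spans [0:4] → 'wehg'.

'wehg'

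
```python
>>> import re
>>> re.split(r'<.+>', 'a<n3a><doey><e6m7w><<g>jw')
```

['a', 'jw']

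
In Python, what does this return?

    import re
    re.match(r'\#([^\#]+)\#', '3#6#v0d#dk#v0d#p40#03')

None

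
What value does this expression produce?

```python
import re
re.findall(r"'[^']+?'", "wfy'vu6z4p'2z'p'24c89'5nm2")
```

["'vu6z4p'", "'p'"]

With no groups in the pattern, `findall` gives back each whole match — 2 here.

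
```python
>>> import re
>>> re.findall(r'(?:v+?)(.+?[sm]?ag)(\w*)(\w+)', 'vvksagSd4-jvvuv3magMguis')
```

[('vksag', 'Sd', '4'), ('vuv3mag', 'Mgui', 's')]

Pattern: one or more of a literal 'v' (lazy) (non-capturing group); then one or more of any character (lazy), then optionally one of [sm], then the literal 'ag' (captured); then zero or more of a word character (captured); then one or more of a word character (captured).
Scanning left to right: at [0:9] match 'vvksagSd4', groups = ('vksag', 'Sd', '4'); at [11:24] match 'vvuv3magMguis', groups = ('vuv3mag', 'Mgui', 's').
`findall` packs the 3 group values into a tuple for every match.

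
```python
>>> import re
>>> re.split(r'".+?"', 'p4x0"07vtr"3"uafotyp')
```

['p4x0', '3"uafotyp']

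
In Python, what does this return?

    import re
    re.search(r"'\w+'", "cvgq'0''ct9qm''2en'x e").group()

"'0'"

`search` walks the string left to right and returns the first match it finds.
The match spans [4:7] → "'0'".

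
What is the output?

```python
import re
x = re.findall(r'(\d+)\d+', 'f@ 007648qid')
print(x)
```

['00764']

This matches one or more of a digit (captured); then one or more of a digit.
Matches: at [3:9] match '007648', group 1 = '00764'.
With a single group, `findall` returns only what that group captured — 1 item.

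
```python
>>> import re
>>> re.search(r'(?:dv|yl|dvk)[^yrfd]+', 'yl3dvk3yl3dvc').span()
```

The match spans [0:3] → 'yl3'.

(0, 3)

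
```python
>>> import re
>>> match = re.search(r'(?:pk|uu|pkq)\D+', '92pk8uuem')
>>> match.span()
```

(5, 9)

The match spans [5:9] → 'uuem'.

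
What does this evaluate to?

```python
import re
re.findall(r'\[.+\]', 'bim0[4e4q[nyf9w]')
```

['[4e4q[nyf9w]']

With no groups in the pattern, `findall` gives back each whole match — 1 here.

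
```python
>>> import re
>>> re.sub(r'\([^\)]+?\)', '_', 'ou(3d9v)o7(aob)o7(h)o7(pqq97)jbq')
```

'ou_o7_o7_o7_jbq'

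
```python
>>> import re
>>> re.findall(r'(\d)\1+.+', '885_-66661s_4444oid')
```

['8']

The backreference `\1` re-matches whatever the first group consumed, character for character.
One capturing group, so `findall` returns just the captured substring from the one match — 1 in all.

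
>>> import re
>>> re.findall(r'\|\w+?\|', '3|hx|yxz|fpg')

['|hx|']

Scanning left to right: at [1:5] → '|hx|'.
With no groups in the pattern, `findall` gives back each whole match — 1 here.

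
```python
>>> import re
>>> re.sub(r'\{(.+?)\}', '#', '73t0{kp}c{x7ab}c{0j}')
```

'73t0#c#c#'

Lazy quantifiers expand one character at a time until the remainder of the pattern can match.
Matches: at [4:8] → '{kp}'; at [9:15] → '{x7ab}'; at [16:20] → '{0j}'.
`sub` substitutes '#' at each match site.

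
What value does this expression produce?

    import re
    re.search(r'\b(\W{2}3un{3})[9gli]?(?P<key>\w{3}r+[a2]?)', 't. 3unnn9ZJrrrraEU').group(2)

The pattern matches a word boundary (`\b`, zero-width); then exactly 2 of a non-word character, then the literal '3u', then exactly 3 of the literal 'n' (captured); then optionally one of [9gli]; then exactly 3 of a word character, then one or more of the literal 'r', then optionally one of [a2] (captured as 'key').
`re.search` scans for the first position where the pattern succeeds.
The match spans [1:16] → '. 3unnn9ZJrrrra'.
Captured: group 1 = '. 3unnn', group 2 = 'ZJrrrra'.

'ZJrrrra'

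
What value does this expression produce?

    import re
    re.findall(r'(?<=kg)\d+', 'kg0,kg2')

['0', '2']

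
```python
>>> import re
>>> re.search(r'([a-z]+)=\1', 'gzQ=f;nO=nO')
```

None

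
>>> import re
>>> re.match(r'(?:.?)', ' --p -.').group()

' '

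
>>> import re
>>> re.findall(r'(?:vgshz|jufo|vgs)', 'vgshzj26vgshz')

['vgshz', 'vgshz']

`|` is ordered: at each position the engine commits to the first alternative that works.
Walking the string: at [0:5] → 'vgshz'; at [8:13] → 'vgshz'.
With no groups in the pattern, `findall` gives back each whole match — 2 here.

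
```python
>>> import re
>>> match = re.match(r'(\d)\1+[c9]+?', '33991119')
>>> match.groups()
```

`\1` has to match the exact text group 1 already captured.
With `match`, the pattern is implicitly anchored at the beginning.
The match spans [0:3] → '339'.
Captured: group 1 = '3'.

('3',)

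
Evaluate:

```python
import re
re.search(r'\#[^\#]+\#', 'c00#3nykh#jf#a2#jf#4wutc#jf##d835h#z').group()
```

The match spans [3:10] → '#3nykh#'.

'#3nykh#'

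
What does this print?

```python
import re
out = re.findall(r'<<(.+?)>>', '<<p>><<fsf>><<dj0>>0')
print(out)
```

One capturing group, so `findall` returns just the captured substring from each match — 3 in all.

['p', 'fsf', 'dj0']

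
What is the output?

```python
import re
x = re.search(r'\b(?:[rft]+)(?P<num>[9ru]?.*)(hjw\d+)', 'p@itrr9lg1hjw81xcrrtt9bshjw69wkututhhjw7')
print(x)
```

This matches a word boundary (`\b`, zero-width); then one or more of one of [rft] (non-capturing group); then optionally one of [9ru], then zero or more of any character (captured as 'num'); then the literal 'hjw', then one or more of a digit (captured).
Here the pattern never matches, so the call returns None.

None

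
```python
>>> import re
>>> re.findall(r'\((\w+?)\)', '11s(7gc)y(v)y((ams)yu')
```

['7gc', 'v', 'ams']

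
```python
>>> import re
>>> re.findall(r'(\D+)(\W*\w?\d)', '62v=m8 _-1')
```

This matches one or more of a non-digit (captured); then zero or more of a non-word character, then optionally a word character, then a digit (captured).
2 groups means each result is a tuple of 2 captured strings — 2 here.

[('v=m', '8'), (' _-', '1')]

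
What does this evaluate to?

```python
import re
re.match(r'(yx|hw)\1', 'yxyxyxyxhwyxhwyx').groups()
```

('yx',)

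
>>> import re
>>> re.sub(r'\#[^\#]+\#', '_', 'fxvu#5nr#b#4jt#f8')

Every occurrence is swapped for '_'.

'fxvu_b_f8'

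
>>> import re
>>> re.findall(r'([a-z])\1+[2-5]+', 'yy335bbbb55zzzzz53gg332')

['y', 'b', 'z', 'g']

`\1` is not a pattern — it's the concrete string captured by group 1, re-applied verbatim.
Walking the string: at [0:5] match 'yy335', group 1 = 'y'; at [5:11] match 'bbbb55', group 1 = 'b'; at [11:18] match 'zzzzz53', group 1 = 'z'; at [18:23] match 'gg332', group 1 = 'g'.
With a single group, `findall` returns only what that group captured — 4 items.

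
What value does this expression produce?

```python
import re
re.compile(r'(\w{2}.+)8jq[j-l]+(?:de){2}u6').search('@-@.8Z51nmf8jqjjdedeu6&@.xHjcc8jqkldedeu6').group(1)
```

'8Z51nmf8jqjjdedeu6&@.xHjcc'

The match spans [4:41] → '8Z51nmf8jqjjdedeu6&@.xHjcc8jqkldedeu6'.
Captured: group 1 = '8Z51nmf8jqjjdedeu6&@.xHjcc'.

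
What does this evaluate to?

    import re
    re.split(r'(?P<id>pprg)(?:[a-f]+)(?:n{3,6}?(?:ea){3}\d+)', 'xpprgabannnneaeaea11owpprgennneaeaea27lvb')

['x', 'pprg', 'ow', 'pprg', 'lvb']

The pattern matches the literal 'pp', then the literal 'rg' (captured as 'id'); then one or more of a character in [a-f] (non-capturing group); then 3 to 6 of the literal 'n' (lazy), then the literal 'ea' repeated 3 times, then one or more of a digit (non-capturing group).
Matches to split on: at [1:20] → 'pprgabannnneaeaea11'; at [22:38] → 'pprgennneaeaea27'.
Because the pattern has a capturing group, `split` also inserts each captured text between the pieces.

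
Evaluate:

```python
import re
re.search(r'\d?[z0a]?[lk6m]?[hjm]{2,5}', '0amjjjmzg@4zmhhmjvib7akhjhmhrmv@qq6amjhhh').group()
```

'0amjjjm'

Pattern: optionally a digit, then optionally one of [z0a], then optionally one of [lk6m]; then 2 to 5 of one of [hjm].
`re.search` tries every starting position until one works.
The match spans [0:7] → '0amjjjm'.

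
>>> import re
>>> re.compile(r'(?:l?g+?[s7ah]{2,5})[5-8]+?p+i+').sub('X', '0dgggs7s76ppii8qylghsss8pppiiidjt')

Pattern: optionally the literal 'l', then one or more of a literal 'g' (lazy), then 2 to 5 of one of [s7ah] (non-capturing group); then one or more of a character in [5-8] (lazy), then one or more of a literal 'p', then one or more of a literal 'i'.
Matches: at [2:14] → 'gggs7s76ppii'; at [17:30] → 'lghsss8pppiii'.
`sub` substitutes 'X' at each match site.

'0dX8qyXdjt'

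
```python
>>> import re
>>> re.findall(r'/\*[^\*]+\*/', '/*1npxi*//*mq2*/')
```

With no groups in the pattern, `findall` gives back each whole match — 2 here.

['/*1npxi*/', '/*mq2*/']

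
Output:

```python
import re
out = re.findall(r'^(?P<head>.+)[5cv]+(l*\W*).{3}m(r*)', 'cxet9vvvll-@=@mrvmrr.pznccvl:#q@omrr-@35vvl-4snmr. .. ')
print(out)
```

Pattern: anchored at the start of the string; then one or more of any character (captured as 'head'); then one or more of one of [5cv]; then zero or more of a literal 'l', then zero or more of a non-word character (captured); then exactly 3 of any character, then a literal 'm'; then zero or more of a literal 'r' (captured).
With 3 capturing groups, `findall` returns a 3-tuple per match.

[('cxet9vvvll-@=@mrvmrr.pznccvl:#q@omrr-@35v', 'l-', 'r')]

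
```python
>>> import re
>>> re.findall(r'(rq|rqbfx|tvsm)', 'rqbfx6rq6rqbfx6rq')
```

Branches in `(...|...)` are attempted left-to-right; the first branch that allows the whole pattern to succeed is taken.
Scanning left to right: at [0:2] match 'rq', group 1 = 'rq'; at [6:8] match 'rq', group 1 = 'rq'; at [9:11] match 'rq', group 1 = 'rq'; at [15:17] match 'rq', group 1 = 'rq'.
One capturing group, so `findall` returns just the captured substring from each match — 4 in all.

['rq', 'rq', 'rq', 'rq']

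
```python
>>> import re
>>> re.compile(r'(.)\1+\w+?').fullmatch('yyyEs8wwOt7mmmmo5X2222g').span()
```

A backreference is literal: `\1` must see the identical characters the first group matched.
`re.fullmatch` is like wrapping the pattern in `^…$` (in single-line mode).
The match spans [0:23] → 'yyyEs8wwOt7mmmmo5X2222g'.
Captured: group 1 = 'y'.

(0, 23)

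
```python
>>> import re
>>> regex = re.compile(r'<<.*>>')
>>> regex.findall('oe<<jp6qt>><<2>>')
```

['<<jp6qt>><<2>>']

Walking the string: at [2:16] → '<<jp6qt>><<2>>'.
Since nothing is captured, `findall` lists the 1 matched substring directly.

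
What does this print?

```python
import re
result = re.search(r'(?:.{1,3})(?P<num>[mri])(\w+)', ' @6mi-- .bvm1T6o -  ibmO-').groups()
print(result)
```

('m', 'i')

The match spans [0:5] → ' @6mi'.
Captured: group 1 = 'm', group 2 = 'i'.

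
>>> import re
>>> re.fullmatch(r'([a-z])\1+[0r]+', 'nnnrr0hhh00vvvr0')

`re.fullmatch` requires the pattern to consume the entire string.
Here the string isn't matched end-to-end, so the call returns None.

None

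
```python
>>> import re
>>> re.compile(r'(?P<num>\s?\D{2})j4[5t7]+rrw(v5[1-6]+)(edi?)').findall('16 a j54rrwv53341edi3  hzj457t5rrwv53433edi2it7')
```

[(' hz', 'v53433', 'edi')]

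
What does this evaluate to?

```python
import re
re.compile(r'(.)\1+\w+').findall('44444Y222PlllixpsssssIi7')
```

['4']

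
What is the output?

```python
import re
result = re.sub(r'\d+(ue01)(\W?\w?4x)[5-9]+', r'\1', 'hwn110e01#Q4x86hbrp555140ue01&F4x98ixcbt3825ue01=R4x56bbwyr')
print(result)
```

hwn110e01#Q4x86hbrpue01ixcbtue01bbwyr

This matches one or more of a digit; then the literal 'ue', then the literal '01' (captured); then optionally a non-word character, then optionally a word character, then the literal '4x' (captured); then one or more of a character in [5-9].
Matches: at [19:35] → '555140ue01&F4x98'; at [40:54] → '3825ue01=R4x56'.
Each match is replaced using the text its own group 1 captured.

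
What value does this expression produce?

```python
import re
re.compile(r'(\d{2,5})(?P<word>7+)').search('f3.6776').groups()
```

('67', '7')

The pattern matches 2 to 5 of a digit (captured); then one or more of a literal '7' (captured as 'word').
`re.search` tries every starting position until one works.
The match spans [3:6] → '677'.
Captured: group 1 = '67', group 2 = '7'.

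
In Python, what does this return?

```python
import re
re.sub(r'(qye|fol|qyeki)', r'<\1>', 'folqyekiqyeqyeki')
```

Alternation isn't longest-match — the leftmost alternative that fits at this position is chosen.
Each match is replaced using the text its own group 1 captured.

'<fol><qye>ki<qye><qye>ki'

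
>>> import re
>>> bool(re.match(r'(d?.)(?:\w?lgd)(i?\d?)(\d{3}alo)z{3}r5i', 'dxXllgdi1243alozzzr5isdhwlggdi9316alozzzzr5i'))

False

`re.match` only tries the pattern at the start of the string.
Here the string doesn't start with a match, so the call returns None, and `bool(None)` is False.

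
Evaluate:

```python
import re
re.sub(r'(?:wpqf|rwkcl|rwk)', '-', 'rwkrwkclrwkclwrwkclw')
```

`|` is ordered: at each position the engine commits to the first alternative that works.
Every occurrence is swapped for '-'.

'---w-w'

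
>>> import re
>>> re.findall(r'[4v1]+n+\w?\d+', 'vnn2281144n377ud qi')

['vnn2281144']

Pattern: one or more of one of [4v1], then one or more of a literal 'n', then optionally a word character; then one or more of a digit.
Since nothing is captured, `findall` lists the 1 matched substring directly.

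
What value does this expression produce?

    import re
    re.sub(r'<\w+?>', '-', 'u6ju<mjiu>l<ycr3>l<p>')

Each match is replaced by '-'.

'u6ju-l-l-'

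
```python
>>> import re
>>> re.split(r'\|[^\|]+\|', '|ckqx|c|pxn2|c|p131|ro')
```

['', 'c', 'c', 'ro']

Matches to split on: at [0:6] → '|ckqx|'; at [7:13] → '|pxn2|'; at [14:20] → '|p131|'.
Splitting on the pattern gives 4 pieces.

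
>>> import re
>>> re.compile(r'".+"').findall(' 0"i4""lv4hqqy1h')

['"i4""']

Matches: at [2:7] → '"i4""'.
`findall` yields the raw match text (1 of them) because the pattern has no groups.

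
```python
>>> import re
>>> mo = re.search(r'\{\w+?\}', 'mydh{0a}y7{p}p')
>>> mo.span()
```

(4, 8)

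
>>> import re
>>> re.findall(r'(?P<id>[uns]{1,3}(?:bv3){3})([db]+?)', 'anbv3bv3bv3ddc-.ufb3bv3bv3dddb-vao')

[('nbv3bv3bv3', 'd')]

This matches 1 to 3 of one of [uns], then the literal 'bv3' repeated 3 times (captured as 'id'); then one or more of one of [db] (lazy) (captured).
A non-greedy quantifier consumes as few characters as it can — just enough that the remainder of the pattern still matches from where it stops; whatever follows it matches normally.
Matches: at [1:12] match 'nbv3bv3bv3d', groups = ('nbv3bv3bv3', 'd').
Multiple groups make `findall` return tuples — one 2-tuple for the one match.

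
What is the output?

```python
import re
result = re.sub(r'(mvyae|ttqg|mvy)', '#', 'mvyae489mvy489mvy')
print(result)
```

#489#489#

The regex engine tests alternatives in the order written; an earlier branch that matches wins even if a later one would match more.
Every occurrence is swapped for '#'.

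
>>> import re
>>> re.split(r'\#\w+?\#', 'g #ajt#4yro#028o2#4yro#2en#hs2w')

Matches to split on: at [2:7] → '#ajt#'; at [11:18] → '#028o2#'; at [22:27] → '#2en#'.
Each match becomes a cut point; 4 segments remain.

['g ', '4yro', '4yro', 'hs2w']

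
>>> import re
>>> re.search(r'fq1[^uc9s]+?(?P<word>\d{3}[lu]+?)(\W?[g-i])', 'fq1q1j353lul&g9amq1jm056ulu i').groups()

('353lul', '&g')

The match spans [0:14] → 'fq1q1j353lul&g'.
Captured: group 1 = '353lul', group 2 = '&g'.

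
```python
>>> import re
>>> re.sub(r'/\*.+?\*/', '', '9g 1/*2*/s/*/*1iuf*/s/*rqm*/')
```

'9g 1ss'

A non-greedy quantifier consumes as few characters as it can — just enough that the remainder of the pattern still matches from where it stops; whatever follows it matches normally.
Matches: at [4:9] → '/*2*/'; at [10:20] → '/*/*1iuf*/'; at [21:28] → '/*rqm*/'.
`sub` substitutes '' at each match site.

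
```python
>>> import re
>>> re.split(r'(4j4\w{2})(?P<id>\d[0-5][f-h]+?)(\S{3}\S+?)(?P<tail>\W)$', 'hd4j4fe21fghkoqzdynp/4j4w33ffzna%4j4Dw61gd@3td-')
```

Because the quantifier is non-greedy, it stops expanding at the earliest point where the rest of the pattern can succeed.
The group in the pattern means `split` returns the separators' captures alongside the pieces.

['hd', '4j4fe', '21f', 'ghkoqzdynp/4j4w33ffzna%4j4Dw61gd@3td', '-', '']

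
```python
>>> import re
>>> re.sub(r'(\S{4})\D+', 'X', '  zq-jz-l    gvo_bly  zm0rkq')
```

This matches exactly 4 of a non-whitespace character (captured); then one or more of a non-digit.
Each match is replaced by 'X'.

'  X0rkq'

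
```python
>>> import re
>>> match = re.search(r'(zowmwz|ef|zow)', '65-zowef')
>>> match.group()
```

'zow'

`search` walks the string left to right and returns the first match it finds.
The match spans [3:6] → 'zow'.
Captured: group 1 = 'zow'.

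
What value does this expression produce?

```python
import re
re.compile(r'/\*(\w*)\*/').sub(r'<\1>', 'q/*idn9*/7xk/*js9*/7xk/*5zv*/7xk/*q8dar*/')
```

The replacement refers to a captured group, so each match is rewritten using its own captured text.

'q<idn9>7xk<js9>7xk<5zv>7xk<q8dar>'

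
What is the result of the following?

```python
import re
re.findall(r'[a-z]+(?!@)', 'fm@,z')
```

The negative lookaround is zero-width — it rules out positions where the adjacent text would match, without consuming anything.
With no groups in the pattern, `findall` gives back each whole match — 2 here.

['f', 'z']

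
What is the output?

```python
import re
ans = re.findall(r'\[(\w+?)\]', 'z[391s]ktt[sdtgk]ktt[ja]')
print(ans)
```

Scanning left to right: at [1:7] match '[391s]', group 1 = '391s'; at [10:17] match '[sdtgk]', group 1 = 'sdtgk'; at [20:24] match '[ja]', group 1 = 'ja'.
`findall` collects group 1 from each match (3 total).

['391s', 'sdtgk', 'ja']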